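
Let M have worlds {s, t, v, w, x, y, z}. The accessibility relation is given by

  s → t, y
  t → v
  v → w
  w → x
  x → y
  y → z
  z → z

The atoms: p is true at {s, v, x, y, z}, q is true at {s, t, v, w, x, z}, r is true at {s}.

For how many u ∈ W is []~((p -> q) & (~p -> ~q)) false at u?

4

s: successors {t, y}; ~((p -> q) & (~p -> ~q)) there: t:T, y:T. ✓
t: successors {v}; ~((p -> q) & (~p -> ~q)) there: v:F. ✗
v: successors {w}; ~((p -> q) & (~p -> ~q)) there: w:T. ✓
w: successors {x}; ~((p -> q) & (~p -> ~q)) there: x:F. ✗
x: successors {y}; ~((p -> q) & (~p -> ~q)) there: y:T. ✓
y: successors {z}; ~((p -> q) & (~p -> ~q)) there: z:F. ✗
z: successors {z}; ~((p -> q) & (~p -> ~q)) there: z:F. ✗
Satisfying worlds: {s, v, x}.
So []~((p -> q) & (~p -> ~q)) fails at the other 4 worlds.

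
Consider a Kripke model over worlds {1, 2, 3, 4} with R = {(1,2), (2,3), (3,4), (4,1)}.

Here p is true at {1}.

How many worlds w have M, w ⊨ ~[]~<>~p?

1: []~<>~p is F. ✓
2: []~<>~p is F. ✓
3: []~<>~p is T. ✗
4: []~<>~p is F. ✓
Satisfying worlds: {1, 2, 4}.

3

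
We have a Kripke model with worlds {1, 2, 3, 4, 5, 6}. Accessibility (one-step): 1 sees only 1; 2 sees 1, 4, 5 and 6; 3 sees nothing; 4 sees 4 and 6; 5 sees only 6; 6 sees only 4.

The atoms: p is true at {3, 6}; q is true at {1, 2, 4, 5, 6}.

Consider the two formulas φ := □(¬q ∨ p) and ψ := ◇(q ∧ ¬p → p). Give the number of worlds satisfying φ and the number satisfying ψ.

2 and 3

For □(¬q ∨ p):
1: successors {1}; ¬q ∨ p there: 1:F. ✗
2: successors {1, 4, 5, 6}; ¬q ∨ p there: 1:F, 4:F, 5:F, 6:T. ✗
3: no successors, so □(¬q ∨ p) holds vacuously. ✓
4: successors {4, 6}; ¬q ∨ p there: 4:F, 6:T. ✗
5: successors {6}; ¬q ∨ p there: 6:T. ✓
6: successors {4}; ¬q ∨ p there: 4:F. ✗
— 2 worlds.
For ◇(q ∧ ¬p → p):
1: successors {1}; q ∧ ¬p → p there: 1:F. ✗
2: successors {1, 4, 5, 6}; q ∧ ¬p → p there: 1:F, 4:F, 5:F, 6:T. ✓
3: no successors, so ◇(q ∧ ¬p → p) fails. ✗
4: successors {4, 6}; q ∧ ¬p → p there: 4:F, 6:T. ✓
5: successors {6}; q ∧ ¬p → p there: 6:T. ✓
6: successors {4}; q ∧ ¬p → p there: 4:F. ✗
— 3 worlds.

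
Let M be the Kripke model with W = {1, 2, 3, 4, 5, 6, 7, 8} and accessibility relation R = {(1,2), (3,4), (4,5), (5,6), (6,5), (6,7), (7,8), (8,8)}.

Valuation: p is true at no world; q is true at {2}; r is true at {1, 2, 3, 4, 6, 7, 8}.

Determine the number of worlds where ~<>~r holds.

6

1: <>~r is F. ✓
2: <>~r is F. ✓
3: <>~r is F. ✓
4: <>~r is T. ✗
5: <>~r is F. ✓
6: <>~r is T. ✗
7: <>~r is F. ✓
8: <>~r is F. ✓
Satisfying worlds: {1, 2, 3, 5, 7, 8}.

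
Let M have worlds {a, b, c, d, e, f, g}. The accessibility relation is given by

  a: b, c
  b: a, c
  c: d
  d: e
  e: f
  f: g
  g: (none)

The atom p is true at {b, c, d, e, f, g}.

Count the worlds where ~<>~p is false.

a: <>~p is F. ✓
b: <>~p is T. ✗
c: <>~p is F. ✓
d: <>~p is F. ✓
e: <>~p is F. ✓
f: <>~p is F. ✓
g: <>~p is F. ✓
Satisfying worlds: {a, c, d, e, f, g}.
So ~<>~p fails at the other 1 world.

1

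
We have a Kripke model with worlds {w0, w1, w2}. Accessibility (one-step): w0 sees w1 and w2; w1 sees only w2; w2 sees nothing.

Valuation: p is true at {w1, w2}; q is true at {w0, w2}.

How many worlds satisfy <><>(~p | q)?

1

w0: successors {w1, w2}; <>(~p | q) there: w1:T, w2:F. ✓
w1: successors {w2}; <>(~p | q) there: w2:F. ✗
w2: no successors, so <><>(~p | q) fails. ✗
Satisfying worlds: {w0}.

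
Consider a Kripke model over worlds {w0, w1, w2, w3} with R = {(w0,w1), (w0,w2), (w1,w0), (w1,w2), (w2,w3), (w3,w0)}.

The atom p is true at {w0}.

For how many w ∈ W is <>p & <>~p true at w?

w0: <>p is F, <>~p is T. ✗
w1: <>p is T, <>~p is T. ✓
w2: <>p is F, <>~p is T. ✗
w3: <>p is T, <>~p is F. ✗
Satisfying worlds: {w1}.

1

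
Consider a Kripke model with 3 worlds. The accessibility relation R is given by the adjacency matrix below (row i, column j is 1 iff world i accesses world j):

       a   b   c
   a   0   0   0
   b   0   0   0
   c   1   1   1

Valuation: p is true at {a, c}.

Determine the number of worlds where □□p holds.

a: no successors, so □□p holds vacuously. ✓
b: no successors, so □□p holds vacuously. ✓
c: successors {a, b, c}; □p there: a:T, b:T, c:F. ✗
Satisfying worlds: {a, b}.

2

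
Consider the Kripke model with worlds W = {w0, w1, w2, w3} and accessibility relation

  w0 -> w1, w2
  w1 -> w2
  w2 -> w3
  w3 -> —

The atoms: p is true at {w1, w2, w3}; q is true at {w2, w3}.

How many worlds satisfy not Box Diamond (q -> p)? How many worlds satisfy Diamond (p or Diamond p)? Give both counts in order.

1 and 3

For not Box Diamond (q -> p):
w0: Box Diamond (q -> p) is T. ✗
w1: Box Diamond (q -> p) is T. ✗
w2: Box Diamond (q -> p) is F. ✓
w3: Box Diamond (q -> p) is T. ✗
— 1 world.
For Diamond (p or Diamond p):
w0: successors {w1, w2}; p or Diamond p there: w1:T, w2:T. ✓
w1: successors {w2}; p or Diamond p there: w2:T. ✓
w2: successors {w3}; p or Diamond p there: w3:T. ✓
w3: no successors, so Diamond (p or Diamond p) fails. ✗
— 3 worlds.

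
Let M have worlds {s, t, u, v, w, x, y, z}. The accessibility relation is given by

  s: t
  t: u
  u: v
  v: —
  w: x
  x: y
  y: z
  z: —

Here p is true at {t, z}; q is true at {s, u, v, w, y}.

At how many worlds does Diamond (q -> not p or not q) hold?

s: successors {t}; q -> not p or not q there: t:T. ✓
t: successors {u}; q -> not p or not q there: u:T. ✓
u: successors {v}; q -> not p or not q there: v:T. ✓
v: no successors, so Diamond (q -> not p or not q) fails. ✗
w: successors {x}; q -> not p or not q there: x:T. ✓
x: successors {y}; q -> not p or not q there: y:T. ✓
y: successors {z}; q -> not p or not q there: z:T. ✓
z: no successors, so Diamond (q -> not p or not q) fails. ✗
Satisfying worlds: {s, t, u, w, x, y}.

6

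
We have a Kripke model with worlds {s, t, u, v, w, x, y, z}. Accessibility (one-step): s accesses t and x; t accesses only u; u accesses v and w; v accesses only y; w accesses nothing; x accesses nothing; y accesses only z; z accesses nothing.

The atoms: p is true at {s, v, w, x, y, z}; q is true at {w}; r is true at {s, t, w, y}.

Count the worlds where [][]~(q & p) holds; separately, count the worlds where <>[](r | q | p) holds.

7 and 5

For [][]~(q & p):
s: successors {t, x}; []~(q & p) there: t:T, x:T. ✓
t: successors {u}; []~(q & p) there: u:F. ✗
u: successors {v, w}; []~(q & p) there: v:T, w:T. ✓
v: successors {y}; []~(q & p) there: y:T. ✓
w: no successors, so [][]~(q & p) holds vacuously. ✓
x: no successors, so [][]~(q & p) holds vacuously. ✓
y: successors {z}; []~(q & p) there: z:T. ✓
z: no successors, so [][]~(q & p) holds vacuously. ✓
— 7 worlds.
For <>[](r | q | p):
s: successors {t, x}; [](r | q | p) there: t:F, x:T. ✓
t: successors {u}; [](r | q | p) there: u:T. ✓
u: successors {v, w}; [](r | q | p) there: v:T, w:T. ✓
v: successors {y}; [](r | q | p) there: y:T. ✓
w: no successors, so <>[](r | q | p) fails. ✗
x: no successors, so <>[](r | q | p) fails. ✗
y: successors {z}; [](r | q | p) there: z:T. ✓
z: no successors, so <>[](r | q | p) fails. ✗
— 5 worlds.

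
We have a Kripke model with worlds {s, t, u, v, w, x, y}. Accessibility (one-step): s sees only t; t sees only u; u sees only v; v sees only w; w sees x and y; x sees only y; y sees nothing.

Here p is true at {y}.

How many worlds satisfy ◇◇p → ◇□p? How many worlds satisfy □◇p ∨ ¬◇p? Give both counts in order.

For ◇◇p → ◇□p:
s: ◇◇p is F, ◇□p is F. ✓
t: ◇◇p is F, ◇□p is F. ✓
u: ◇◇p is F, ◇□p is F. ✓
v: ◇◇p is T, ◇□p is F. ✗
w: ◇◇p is T, ◇□p is T. ✓
x: ◇◇p is F, ◇□p is T. ✓
y: ◇◇p is F, ◇□p is F. ✓
— 6 worlds.
For □◇p ∨ ¬◇p:
s: □◇p is F, ¬◇p is T. ✓
t: □◇p is F, ¬◇p is T. ✓
u: □◇p is F, ¬◇p is T. ✓
v: □◇p is T, ¬◇p is T. ✓
w: □◇p is F, ¬◇p is F. ✗
x: □◇p is F, ¬◇p is F. ✗
y: □◇p is T, ¬◇p is T. ✓
— 5 worlds.

6 and 5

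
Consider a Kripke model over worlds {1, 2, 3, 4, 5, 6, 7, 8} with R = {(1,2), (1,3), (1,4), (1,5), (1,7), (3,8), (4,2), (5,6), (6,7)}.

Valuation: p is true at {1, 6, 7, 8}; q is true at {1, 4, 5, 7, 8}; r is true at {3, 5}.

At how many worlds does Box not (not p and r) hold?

1: successors {2, 3, 4, 5, 7}; not (not p and r) there: 2:T, 3:F, 4:T, 5:F, 7:T. ✗
2: no successors, so Box not (not p and r) holds vacuously. ✓
3: successors {8}; not (not p and r) there: 8:T. ✓
4: successors {2}; not (not p and r) there: 2:T. ✓
5: successors {6}; not (not p and r) there: 6:T. ✓
6: successors {7}; not (not p and r) there: 7:T. ✓
7: no successors, so Box not (not p and r) holds vacuously. ✓
8: no successors, so Box not (not p and r) holds vacuously. ✓
Satisfying worlds: {2, 3, 4, 5, 6, 7, 8}.

7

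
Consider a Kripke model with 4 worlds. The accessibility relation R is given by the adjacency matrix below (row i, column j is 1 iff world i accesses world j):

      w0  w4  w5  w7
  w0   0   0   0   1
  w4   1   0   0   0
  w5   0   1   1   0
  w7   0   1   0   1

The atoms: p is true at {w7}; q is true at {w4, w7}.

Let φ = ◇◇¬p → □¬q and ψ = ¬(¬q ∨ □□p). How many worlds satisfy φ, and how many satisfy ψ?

For ◇◇¬p → □¬q:
w0: ◇◇¬p is T, □¬q is F. ✗
w4: ◇◇¬p is F, □¬q is T. ✓
w5: ◇◇¬p is T, □¬q is F. ✗
w7: ◇◇¬p is T, □¬q is F. ✗
— 1 world.
For ¬(¬q ∨ □□p):
w0: ¬q ∨ □□p is T. ✗
w4: ¬q ∨ □□p is T. ✗
w5: ¬q ∨ □□p is T. ✗
w7: ¬q ∨ □□p is F. ✓
— 1 world.

1 and 1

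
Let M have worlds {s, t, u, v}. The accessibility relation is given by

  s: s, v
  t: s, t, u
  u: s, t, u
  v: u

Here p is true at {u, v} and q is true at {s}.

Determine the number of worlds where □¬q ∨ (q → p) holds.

3

s: □¬q is F, q → p is F. ✗
t: □¬q is F, q → p is T. ✓
u: □¬q is F, q → p is T. ✓
v: □¬q is T, q → p is T. ✓
Satisfying worlds: {t, u, v}.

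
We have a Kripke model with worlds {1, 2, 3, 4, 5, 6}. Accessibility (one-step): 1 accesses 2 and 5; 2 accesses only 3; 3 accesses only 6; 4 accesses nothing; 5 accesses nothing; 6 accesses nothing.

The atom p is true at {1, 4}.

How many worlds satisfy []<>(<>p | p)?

1: successors {2, 5}; <>(<>p | p) there: 2:F, 5:F. ✗
2: successors {3}; <>(<>p | p) there: 3:F. ✗
3: successors {6}; <>(<>p | p) there: 6:F. ✗
4: no successors, so []<>(<>p | p) holds vacuously. ✓
5: no successors, so []<>(<>p | p) holds vacuously. ✓
6: no successors, so []<>(<>p | p) holds vacuously. ✓
Satisfying worlds: {4, 5, 6}.

3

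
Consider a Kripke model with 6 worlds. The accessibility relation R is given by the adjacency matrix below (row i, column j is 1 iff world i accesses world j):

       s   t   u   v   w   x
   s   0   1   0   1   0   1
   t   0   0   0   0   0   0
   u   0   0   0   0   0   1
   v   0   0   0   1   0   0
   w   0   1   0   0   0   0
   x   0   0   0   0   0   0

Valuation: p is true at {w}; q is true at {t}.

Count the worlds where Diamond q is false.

4

s: successors {t, v, x}; q there: t:T, v:F, x:F. ✓
t: no successors, so Diamond q fails. ✗
u: successors {x}; q there: x:F. ✗
v: successors {v}; q there: v:F. ✗
w: successors {t}; q there: t:T. ✓
x: no successors, so Diamond q fails. ✗
Satisfying worlds: {s, w}.
So Diamond q fails at the other 4 worlds.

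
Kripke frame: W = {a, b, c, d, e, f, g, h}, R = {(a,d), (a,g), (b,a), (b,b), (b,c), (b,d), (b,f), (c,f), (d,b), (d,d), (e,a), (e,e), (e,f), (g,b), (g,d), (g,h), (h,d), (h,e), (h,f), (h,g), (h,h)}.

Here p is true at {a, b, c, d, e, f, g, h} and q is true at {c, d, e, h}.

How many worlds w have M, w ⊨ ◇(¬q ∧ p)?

7

a: successors {d, g}; ¬q ∧ p there: d:F, g:T. ✓
b: successors {a, b, c, d, f}; ¬q ∧ p there: a:T, b:T, c:F, d:F, f:T. ✓
c: successors {f}; ¬q ∧ p there: f:T. ✓
d: successors {b, d}; ¬q ∧ p there: b:T, d:F. ✓
e: successors {a, e, f}; ¬q ∧ p there: a:T, e:F, f:T. ✓
f: no successors, so ◇(¬q ∧ p) fails. ✗
g: successors {b, d, h}; ¬q ∧ p there: b:T, d:F, h:F. ✓
h: successors {d, e, f, g, h}; ¬q ∧ p there: d:F, e:F, f:T, g:T, h:F. ✓
Satisfying worlds: {a, b, c, d, e, g, h}.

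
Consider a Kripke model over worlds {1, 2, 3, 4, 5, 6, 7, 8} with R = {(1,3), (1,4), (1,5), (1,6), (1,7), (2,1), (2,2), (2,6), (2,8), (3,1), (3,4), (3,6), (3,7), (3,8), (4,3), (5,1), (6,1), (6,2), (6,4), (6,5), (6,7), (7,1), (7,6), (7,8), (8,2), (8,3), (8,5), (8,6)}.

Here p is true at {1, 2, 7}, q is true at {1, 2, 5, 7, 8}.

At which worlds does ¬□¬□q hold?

1: □¬□q is F. ✓
2: □¬□q is T. ✗
3: □¬□q is T. ✗
4: □¬□q is T. ✗
5: □¬□q is T. ✗
6: □¬□q is F. ✓
7: □¬□q is T. ✗
8: □¬□q is F. ✓

{1, 6, 8}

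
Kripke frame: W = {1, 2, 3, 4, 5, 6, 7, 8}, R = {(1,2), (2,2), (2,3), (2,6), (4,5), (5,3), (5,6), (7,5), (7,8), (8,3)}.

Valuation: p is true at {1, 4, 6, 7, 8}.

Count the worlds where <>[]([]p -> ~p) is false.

4

1: successors {2}; []([]p -> ~p) there: 2:F. ✗
2: successors {2, 3, 6}; []([]p -> ~p) there: 2:F, 3:T, 6:T. ✓
3: no successors, so <>[]([]p -> ~p) fails. ✗
4: successors {5}; []([]p -> ~p) there: 5:F. ✗
5: successors {3, 6}; []([]p -> ~p) there: 3:T, 6:T. ✓
6: no successors, so <>[]([]p -> ~p) fails. ✗
7: successors {5, 8}; []([]p -> ~p) there: 5:F, 8:T. ✓
8: successors {3}; []([]p -> ~p) there: 3:T. ✓
Satisfying worlds: {2, 5, 7, 8}.
So <>[]([]p -> ~p) fails at the other 4 worlds.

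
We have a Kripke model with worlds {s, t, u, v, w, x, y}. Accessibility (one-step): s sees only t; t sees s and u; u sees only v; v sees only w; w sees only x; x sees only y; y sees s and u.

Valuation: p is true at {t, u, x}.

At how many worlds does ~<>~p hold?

2

s: <>~p is F. ✓
t: <>~p is T. ✗
u: <>~p is T. ✗
v: <>~p is T. ✗
w: <>~p is F. ✓
x: <>~p is T. ✗
y: <>~p is T. ✗
Satisfying worlds: {s, w}.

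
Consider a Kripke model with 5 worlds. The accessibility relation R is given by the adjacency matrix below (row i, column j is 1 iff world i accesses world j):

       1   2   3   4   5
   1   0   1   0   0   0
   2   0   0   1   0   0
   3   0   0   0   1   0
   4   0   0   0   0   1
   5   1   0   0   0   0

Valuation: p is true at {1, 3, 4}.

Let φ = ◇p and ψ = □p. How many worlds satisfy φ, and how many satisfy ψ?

3 and 3

For ◇p:
1: successors {2}; p there: 2:F. ✗
2: successors {3}; p there: 3:T. ✓
3: successors {4}; p there: 4:T. ✓
4: successors {5}; p there: 5:F. ✗
5: successors {1}; p there: 1:T. ✓
— 3 worlds.
For □p:
1: successors {2}; p there: 2:F. ✗
2: successors {3}; p there: 3:T. ✓
3: successors {4}; p there: 4:T. ✓
4: successors {5}; p there: 5:F. ✗
5: successors {1}; p there: 1:T. ✓
— 3 worlds.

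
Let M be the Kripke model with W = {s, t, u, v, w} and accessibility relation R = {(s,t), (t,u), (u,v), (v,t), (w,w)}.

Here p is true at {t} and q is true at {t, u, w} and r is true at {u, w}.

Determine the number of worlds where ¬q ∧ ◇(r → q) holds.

s: ¬q is T, ◇(r → q) is T. ✓
t: ¬q is F, ◇(r → q) is T. ✗
u: ¬q is F, ◇(r → q) is T. ✗
v: ¬q is T, ◇(r → q) is T. ✓
w: ¬q is F, ◇(r → q) is T. ✗
Satisfying worlds: {s, v}.

2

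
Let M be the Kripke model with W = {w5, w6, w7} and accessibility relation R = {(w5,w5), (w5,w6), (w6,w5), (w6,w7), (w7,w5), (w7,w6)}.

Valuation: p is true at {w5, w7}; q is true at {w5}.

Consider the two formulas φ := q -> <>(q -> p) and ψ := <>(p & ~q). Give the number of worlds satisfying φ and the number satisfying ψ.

For q -> <>(q -> p):
w5: q is T, <>(q -> p) is T. ✓
w6: q is F, <>(q -> p) is T. ✓
w7: q is F, <>(q -> p) is T. ✓
— 3 worlds.
For <>(p & ~q):
w5: successors {w5, w6}; p & ~q there: w5:F, w6:F. ✗
w6: successors {w5, w7}; p & ~q there: w5:F, w7:T. ✓
w7: successors {w5, w6}; p & ~q there: w5:F, w6:F. ✗
— 1 world.

3 and 1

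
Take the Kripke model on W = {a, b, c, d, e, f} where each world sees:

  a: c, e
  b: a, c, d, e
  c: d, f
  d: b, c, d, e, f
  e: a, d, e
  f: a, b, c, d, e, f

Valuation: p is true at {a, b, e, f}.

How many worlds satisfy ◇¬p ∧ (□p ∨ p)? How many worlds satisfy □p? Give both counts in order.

For ◇¬p ∧ (□p ∨ p):
a: ◇¬p is T, □p ∨ p is T. ✓
b: ◇¬p is T, □p ∨ p is T. ✓
c: ◇¬p is T, □p ∨ p is F. ✗
d: ◇¬p is T, □p ∨ p is F. ✗
e: ◇¬p is T, □p ∨ p is T. ✓
f: ◇¬p is T, □p ∨ p is T. ✓
— 4 worlds.
For □p:
a: successors {c, e}; p there: c:F, e:T. ✗
b: successors {a, c, d, e}; p there: a:T, c:F, d:F, e:T. ✗
c: successors {d, f}; p there: d:F, f:T. ✗
d: successors {b, c, d, e, f}; p there: b:T, c:F, d:F, e:T, f:T. ✗
e: successors {a, d, e}; p there: a:T, d:F, e:T. ✗
f: successors {a, b, c, d, e, f}; p there: a:T, b:T, c:F, d:F, e:T, f:T. ✗
— 0 worlds.

4 and 0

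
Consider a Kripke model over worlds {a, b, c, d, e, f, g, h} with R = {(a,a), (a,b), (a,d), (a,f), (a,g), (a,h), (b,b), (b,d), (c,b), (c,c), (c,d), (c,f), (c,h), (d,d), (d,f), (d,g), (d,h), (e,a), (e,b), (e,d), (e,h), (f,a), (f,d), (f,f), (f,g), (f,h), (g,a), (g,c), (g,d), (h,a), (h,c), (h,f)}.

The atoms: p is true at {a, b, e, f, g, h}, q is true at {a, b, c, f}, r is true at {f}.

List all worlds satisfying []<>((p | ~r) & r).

{g, h}

a: successors {a, b, d, f, g, h}; <>((p | ~r) & r) there: a:T, b:F, d:T, f:T, g:F, h:T. ✗
b: successors {b, d}; <>((p | ~r) & r) there: b:F, d:T. ✗
c: successors {b, c, d, f, h}; <>((p | ~r) & r) there: b:F, c:T, d:T, f:T, h:T. ✗
d: successors {d, f, g, h}; <>((p | ~r) & r) there: d:T, f:T, g:F, h:T. ✗
e: successors {a, b, d, h}; <>((p | ~r) & r) there: a:T, b:F, d:T, h:T. ✗
f: successors {a, d, f, g, h}; <>((p | ~r) & r) there: a:T, d:T, f:T, g:F, h:T. ✗
g: successors {a, c, d}; <>((p | ~r) & r) there: a:T, c:T, d:T. ✓
h: successors {a, c, f}; <>((p | ~r) & r) there: a:T, c:T, f:T. ✓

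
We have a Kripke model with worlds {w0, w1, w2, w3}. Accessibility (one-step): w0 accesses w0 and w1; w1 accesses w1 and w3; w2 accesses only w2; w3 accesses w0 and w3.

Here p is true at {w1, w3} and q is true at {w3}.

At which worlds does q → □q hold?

w0: q is F, □q is F. ✓
w1: q is F, □q is F. ✓
w2: q is F, □q is F. ✓
w3: q is T, □q is F. ✗

{w0, w1, w2}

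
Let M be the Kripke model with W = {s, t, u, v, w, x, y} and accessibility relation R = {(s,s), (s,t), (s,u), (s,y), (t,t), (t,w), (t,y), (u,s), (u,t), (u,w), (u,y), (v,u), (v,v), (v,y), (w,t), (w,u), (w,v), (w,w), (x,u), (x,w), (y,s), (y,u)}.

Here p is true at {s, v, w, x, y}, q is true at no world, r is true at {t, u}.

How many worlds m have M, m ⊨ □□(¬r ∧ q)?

s: successors {s, t, u, y}; □(¬r ∧ q) there: s:F, t:F, u:F, y:F. ✗
t: successors {t, w, y}; □(¬r ∧ q) there: t:F, w:F, y:F. ✗
u: successors {s, t, w, y}; □(¬r ∧ q) there: s:F, t:F, w:F, y:F. ✗
v: successors {u, v, y}; □(¬r ∧ q) there: u:F, v:F, y:F. ✗
w: successors {t, u, v, w}; □(¬r ∧ q) there: t:F, u:F, v:F, w:F. ✗
x: successors {u, w}; □(¬r ∧ q) there: u:F, w:F. ✗
y: successors {s, u}; □(¬r ∧ q) there: s:F, u:F. ✗
Satisfying worlds: ∅.

0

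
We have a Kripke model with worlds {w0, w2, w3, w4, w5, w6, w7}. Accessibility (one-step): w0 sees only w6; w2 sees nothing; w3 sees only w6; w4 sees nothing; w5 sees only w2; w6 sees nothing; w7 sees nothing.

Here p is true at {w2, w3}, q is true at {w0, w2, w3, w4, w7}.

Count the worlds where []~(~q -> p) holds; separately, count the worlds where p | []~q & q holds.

For []~(~q -> p):
w0: successors {w6}; ~(~q -> p) there: w6:T. ✓
w2: no successors, so []~(~q -> p) holds vacuously. ✓
w3: successors {w6}; ~(~q -> p) there: w6:T. ✓
w4: no successors, so []~(~q -> p) holds vacuously. ✓
w5: successors {w2}; ~(~q -> p) there: w2:F. ✗
w6: no successors, so []~(~q -> p) holds vacuously. ✓
w7: no successors, so []~(~q -> p) holds vacuously. ✓
— 6 worlds.
For p | []~q & q:
w0: p is F, []~q & q is T. ✓
w2: p is T, []~q & q is T. ✓
w3: p is T, []~q & q is T. ✓
w4: p is F, []~q & q is T. ✓
w5: p is F, []~q & q is F. ✗
w6: p is F, []~q & q is F. ✗
w7: p is F, []~q & q is T. ✓
— 5 worlds.

6 and 5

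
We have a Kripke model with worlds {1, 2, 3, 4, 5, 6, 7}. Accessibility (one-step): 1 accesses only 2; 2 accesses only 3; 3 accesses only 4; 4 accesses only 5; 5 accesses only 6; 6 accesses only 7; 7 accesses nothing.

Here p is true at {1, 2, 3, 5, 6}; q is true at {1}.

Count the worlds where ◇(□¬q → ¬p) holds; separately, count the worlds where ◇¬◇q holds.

2 and 6

For ◇(□¬q → ¬p):
1: successors {2}; □¬q → ¬p there: 2:F. ✗
2: successors {3}; □¬q → ¬p there: 3:F. ✗
3: successors {4}; □¬q → ¬p there: 4:T. ✓
4: successors {5}; □¬q → ¬p there: 5:F. ✗
5: successors {6}; □¬q → ¬p there: 6:F. ✗
6: successors {7}; □¬q → ¬p there: 7:T. ✓
7: no successors, so ◇(□¬q → ¬p) fails. ✗
— 2 worlds.
For ◇¬◇q:
1: successors {2}; ¬◇q there: 2:T. ✓
2: successors {3}; ¬◇q there: 3:T. ✓
3: successors {4}; ¬◇q there: 4:T. ✓
4: successors {5}; ¬◇q there: 5:T. ✓
5: successors {6}; ¬◇q there: 6:T. ✓
6: successors {7}; ¬◇q there: 7:T. ✓
7: no successors, so ◇¬◇q fails. ✗
— 6 worlds.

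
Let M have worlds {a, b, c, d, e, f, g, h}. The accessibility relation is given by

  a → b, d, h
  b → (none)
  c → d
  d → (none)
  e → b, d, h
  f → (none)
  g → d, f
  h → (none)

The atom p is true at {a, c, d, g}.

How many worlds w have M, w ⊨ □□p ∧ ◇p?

a: □□p is T, ◇p is T. ✓
b: □□p is T, ◇p is F. ✗
c: □□p is T, ◇p is T. ✓
d: □□p is T, ◇p is F. ✗
e: □□p is T, ◇p is T. ✓
f: □□p is T, ◇p is F. ✗
g: □□p is T, ◇p is T. ✓
h: □□p is T, ◇p is F. ✗
Satisfying worlds: {a, c, e, g}.

4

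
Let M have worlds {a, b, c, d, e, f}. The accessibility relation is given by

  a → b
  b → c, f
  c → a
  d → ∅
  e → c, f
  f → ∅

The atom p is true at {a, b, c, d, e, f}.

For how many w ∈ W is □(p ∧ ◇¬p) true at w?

a: successors {b}; p ∧ ◇¬p there: b:F. ✗
b: successors {c, f}; p ∧ ◇¬p there: c:F, f:F. ✗
c: successors {a}; p ∧ ◇¬p there: a:F. ✗
d: no successors, so □(p ∧ ◇¬p) holds vacuously. ✓
e: successors {c, f}; p ∧ ◇¬p there: c:F, f:F. ✗
f: no successors, so □(p ∧ ◇¬p) holds vacuously. ✓
Satisfying worlds: {d, f}.

2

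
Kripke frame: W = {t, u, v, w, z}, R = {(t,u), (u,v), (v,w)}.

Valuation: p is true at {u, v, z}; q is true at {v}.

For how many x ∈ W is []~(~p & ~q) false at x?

1

t: successors {u}; ~(~p & ~q) there: u:T. ✓
u: successors {v}; ~(~p & ~q) there: v:T. ✓
v: successors {w}; ~(~p & ~q) there: w:F. ✗
w: no successors, so []~(~p & ~q) holds vacuously. ✓
z: no successors, so []~(~p & ~q) holds vacuously. ✓
Satisfying worlds: {t, u, w, z}.
So []~(~p & ~q) fails at the other 1 world.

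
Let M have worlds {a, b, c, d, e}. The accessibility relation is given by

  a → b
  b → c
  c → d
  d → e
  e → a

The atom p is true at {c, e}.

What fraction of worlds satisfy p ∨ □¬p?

3/5

a: p is F, □¬p is T. ✓
b: p is F, □¬p is F. ✗
c: p is T, □¬p is T. ✓
d: p is F, □¬p is F. ✗
e: p is T, □¬p is T. ✓
That's 3 of 5 worlds, so 3/5.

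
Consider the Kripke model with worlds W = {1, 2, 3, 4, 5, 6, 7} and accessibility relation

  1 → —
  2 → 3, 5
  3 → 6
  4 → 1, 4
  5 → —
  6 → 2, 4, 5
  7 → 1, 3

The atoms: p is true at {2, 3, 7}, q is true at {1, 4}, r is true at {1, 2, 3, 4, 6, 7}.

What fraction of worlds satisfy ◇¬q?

1: no successors, so ◇¬q fails. ✗
2: successors {3, 5}; ¬q there: 3:T, 5:T. ✓
3: successors {6}; ¬q there: 6:T. ✓
4: successors {1, 4}; ¬q there: 1:F, 4:F. ✗
5: no successors, so ◇¬q fails. ✗
6: successors {2, 4, 5}; ¬q there: 2:T, 4:F, 5:T. ✓
7: successors {1, 3}; ¬q there: 1:F, 3:T. ✓
That's 4 of 7 worlds, so 4/7.

4/7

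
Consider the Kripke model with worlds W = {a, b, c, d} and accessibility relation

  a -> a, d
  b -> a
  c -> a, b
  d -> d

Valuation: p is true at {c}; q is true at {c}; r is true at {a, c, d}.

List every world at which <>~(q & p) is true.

{a, b, c, d}

a: successors {a, d}; ~(q & p) there: a:T, d:T. ✓
b: successors {a}; ~(q & p) there: a:T. ✓
c: successors {a, b}; ~(q & p) there: a:T, b:T. ✓
d: successors {d}; ~(q & p) there: d:T. ✓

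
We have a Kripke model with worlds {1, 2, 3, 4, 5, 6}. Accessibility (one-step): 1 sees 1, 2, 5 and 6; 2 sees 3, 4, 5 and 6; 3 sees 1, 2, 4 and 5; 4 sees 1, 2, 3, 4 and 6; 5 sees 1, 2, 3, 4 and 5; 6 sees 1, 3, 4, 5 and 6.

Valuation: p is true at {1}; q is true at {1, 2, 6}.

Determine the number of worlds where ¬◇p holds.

1

1: ◇p is T. ✗
2: ◇p is F. ✓
3: ◇p is T. ✗
4: ◇p is T. ✗
5: ◇p is T. ✗
6: ◇p is T. ✗
Satisfying worlds: {2}.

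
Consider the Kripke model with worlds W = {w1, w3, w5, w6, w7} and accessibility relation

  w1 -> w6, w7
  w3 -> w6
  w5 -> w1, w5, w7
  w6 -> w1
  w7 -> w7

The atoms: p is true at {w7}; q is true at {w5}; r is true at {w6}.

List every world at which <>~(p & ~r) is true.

{w1, w3, w5, w6}

w1: successors {w6, w7}; ~(p & ~r) there: w6:T, w7:F. ✓
w3: successors {w6}; ~(p & ~r) there: w6:T. ✓
w5: successors {w1, w5, w7}; ~(p & ~r) there: w1:T, w5:T, w7:F. ✓
w6: successors {w1}; ~(p & ~r) there: w1:T. ✓
w7: successors {w7}; ~(p & ~r) there: w7:F. ✗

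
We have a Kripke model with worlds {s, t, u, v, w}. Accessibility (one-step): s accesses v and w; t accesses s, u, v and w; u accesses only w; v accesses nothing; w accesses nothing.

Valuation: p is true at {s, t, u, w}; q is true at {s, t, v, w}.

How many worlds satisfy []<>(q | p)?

s: successors {v, w}; <>(q | p) there: v:F, w:F. ✗
t: successors {s, u, v, w}; <>(q | p) there: s:T, u:T, v:F, w:F. ✗
u: successors {w}; <>(q | p) there: w:F. ✗
v: no successors, so []<>(q | p) holds vacuously. ✓
w: no successors, so []<>(q | p) holds vacuously. ✓
Satisfying worlds: {v, w}.

2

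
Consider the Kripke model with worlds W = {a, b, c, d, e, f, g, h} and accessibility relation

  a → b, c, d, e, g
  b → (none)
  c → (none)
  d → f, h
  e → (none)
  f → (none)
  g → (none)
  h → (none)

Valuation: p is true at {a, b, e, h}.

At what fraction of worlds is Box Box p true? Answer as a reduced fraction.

a: successors {b, c, d, e, g}; Box p there: b:T, c:T, d:F, e:T, g:T. ✗
b: no successors, so Box Box p holds vacuously. ✓
c: no successors, so Box Box p holds vacuously. ✓
d: successors {f, h}; Box p there: f:T, h:T. ✓
e: no successors, so Box Box p holds vacuously. ✓
f: no successors, so Box Box p holds vacuously. ✓
g: no successors, so Box Box p holds vacuously. ✓
h: no successors, so Box Box p holds vacuously. ✓
That's 7 of 8 worlds, so 7/8.

7/8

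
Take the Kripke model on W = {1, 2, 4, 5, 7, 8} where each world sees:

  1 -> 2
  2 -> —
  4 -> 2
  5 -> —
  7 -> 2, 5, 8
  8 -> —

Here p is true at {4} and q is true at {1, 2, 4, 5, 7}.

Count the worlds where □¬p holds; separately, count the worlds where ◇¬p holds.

6 and 3

For □¬p:
1: successors {2}; ¬p there: 2:T. ✓
2: no successors, so □¬p holds vacuously. ✓
4: successors {2}; ¬p there: 2:T. ✓
5: no successors, so □¬p holds vacuously. ✓
7: successors {2, 5, 8}; ¬p there: 2:T, 5:T, 8:T. ✓
8: no successors, so □¬p holds vacuously. ✓
— 6 worlds.
For ◇¬p:
1: successors {2}; ¬p there: 2:T. ✓
2: no successors, so ◇¬p fails. ✗
4: successors {2}; ¬p there: 2:T. ✓
5: no successors, so ◇¬p fails. ✗
7: successors {2, 5, 8}; ¬p there: 2:T, 5:T, 8:T. ✓
8: no successors, so ◇¬p fails. ✗
— 3 worlds.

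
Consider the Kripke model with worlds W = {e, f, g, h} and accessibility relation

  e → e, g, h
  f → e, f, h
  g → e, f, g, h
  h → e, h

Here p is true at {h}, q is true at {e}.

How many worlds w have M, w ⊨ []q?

0

e: successors {e, g, h}; q there: e:T, g:F, h:F. ✗
f: successors {e, f, h}; q there: e:T, f:F, h:F. ✗
g: successors {e, f, g, h}; q there: e:T, f:F, g:F, h:F. ✗
h: successors {e, h}; q there: e:T, h:F. ✗
Satisfying worlds: ∅.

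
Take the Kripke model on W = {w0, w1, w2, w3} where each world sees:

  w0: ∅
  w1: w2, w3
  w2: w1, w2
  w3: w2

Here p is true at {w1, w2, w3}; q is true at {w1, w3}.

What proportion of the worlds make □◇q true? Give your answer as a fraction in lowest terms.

3/4

w0: no successors, so □◇q holds vacuously. ✓
w1: successors {w2, w3}; ◇q there: w2:T, w3:F. ✗
w2: successors {w1, w2}; ◇q there: w1:T, w2:T. ✓
w3: successors {w2}; ◇q there: w2:T. ✓
That's 3 of 4 worlds, so 3/4.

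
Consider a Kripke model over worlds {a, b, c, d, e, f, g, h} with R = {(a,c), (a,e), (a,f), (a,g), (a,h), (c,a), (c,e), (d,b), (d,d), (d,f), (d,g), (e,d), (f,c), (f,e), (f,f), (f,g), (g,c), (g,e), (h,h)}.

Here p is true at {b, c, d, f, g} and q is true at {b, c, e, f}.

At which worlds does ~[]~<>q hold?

{a, c, d, e, f, g}

a: []~<>q is F. ✓
b: []~<>q is T. ✗
c: []~<>q is F. ✓
d: []~<>q is F. ✓
e: []~<>q is F. ✓
f: []~<>q is F. ✓
g: []~<>q is F. ✓
h: []~<>q is T. ✗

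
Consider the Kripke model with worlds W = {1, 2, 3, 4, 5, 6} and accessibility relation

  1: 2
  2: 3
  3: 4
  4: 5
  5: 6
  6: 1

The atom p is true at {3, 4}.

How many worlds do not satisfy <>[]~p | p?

1: <>[]~p is F, p is F. ✗
2: <>[]~p is F, p is F. ✗
3: <>[]~p is T, p is T. ✓
4: <>[]~p is T, p is T. ✓
5: <>[]~p is T, p is F. ✓
6: <>[]~p is T, p is F. ✓
Satisfying worlds: {3, 4, 5, 6}.
So <>[]~p | p fails at the other 2 worlds.

2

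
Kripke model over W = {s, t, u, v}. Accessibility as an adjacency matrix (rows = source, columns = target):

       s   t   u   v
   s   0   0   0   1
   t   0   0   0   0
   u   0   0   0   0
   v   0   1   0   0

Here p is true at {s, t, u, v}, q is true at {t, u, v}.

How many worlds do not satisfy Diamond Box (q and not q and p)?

s: successors {v}; Box (q and not q and p) there: v:F. ✗
t: no successors, so Diamond Box (q and not q and p) fails. ✗
u: no successors, so Diamond Box (q and not q and p) fails. ✗
v: successors {t}; Box (q and not q and p) there: t:T. ✓
Satisfying worlds: {v}.
So Diamond Box (q and not q and p) fails at the other 3 worlds.

3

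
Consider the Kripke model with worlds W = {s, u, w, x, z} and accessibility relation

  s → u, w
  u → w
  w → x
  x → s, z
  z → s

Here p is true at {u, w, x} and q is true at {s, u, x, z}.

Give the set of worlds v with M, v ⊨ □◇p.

s: successors {u, w}; ◇p there: u:T, w:T. ✓
u: successors {w}; ◇p there: w:T. ✓
w: successors {x}; ◇p there: x:F. ✗
x: successors {s, z}; ◇p there: s:T, z:F. ✗
z: successors {s}; ◇p there: s:T. ✓

{s, u, z}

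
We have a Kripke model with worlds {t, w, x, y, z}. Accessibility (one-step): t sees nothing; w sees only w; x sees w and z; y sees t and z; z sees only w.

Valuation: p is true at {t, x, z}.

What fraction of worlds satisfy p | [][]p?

t: p is T, [][]p is T. ✓
w: p is F, [][]p is F. ✗
x: p is T, [][]p is F. ✓
y: p is F, [][]p is F. ✗
z: p is T, [][]p is F. ✓
That's 3 of 5 worlds, so 3/5.

3/5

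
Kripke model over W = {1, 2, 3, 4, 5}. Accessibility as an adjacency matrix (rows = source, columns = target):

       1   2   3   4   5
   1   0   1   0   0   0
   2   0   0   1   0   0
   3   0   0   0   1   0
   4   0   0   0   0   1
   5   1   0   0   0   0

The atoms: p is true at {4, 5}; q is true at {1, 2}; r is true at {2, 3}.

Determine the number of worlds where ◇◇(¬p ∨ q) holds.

3

1: successors {2}; ◇(¬p ∨ q) there: 2:T. ✓
2: successors {3}; ◇(¬p ∨ q) there: 3:F. ✗
3: successors {4}; ◇(¬p ∨ q) there: 4:F. ✗
4: successors {5}; ◇(¬p ∨ q) there: 5:T. ✓
5: successors {1}; ◇(¬p ∨ q) there: 1:T. ✓
Satisfying worlds: {1, 4, 5}.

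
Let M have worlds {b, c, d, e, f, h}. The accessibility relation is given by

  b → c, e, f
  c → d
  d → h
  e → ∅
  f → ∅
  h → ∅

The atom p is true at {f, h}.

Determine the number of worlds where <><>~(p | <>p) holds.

b: successors {c, e, f}; <>~(p | <>p) there: c:F, e:F, f:F. ✗
c: successors {d}; <>~(p | <>p) there: d:F. ✗
d: successors {h}; <>~(p | <>p) there: h:F. ✗
e: no successors, so <><>~(p | <>p) fails. ✗
f: no successors, so <><>~(p | <>p) fails. ✗
h: no successors, so <><>~(p | <>p) fails. ✗
Satisfying worlds: ∅.

0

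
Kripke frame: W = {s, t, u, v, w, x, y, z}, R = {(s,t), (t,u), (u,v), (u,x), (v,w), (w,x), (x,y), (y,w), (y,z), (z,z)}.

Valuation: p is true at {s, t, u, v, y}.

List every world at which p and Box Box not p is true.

{v, y}

s: p is T, Box Box not p is F. ✗
t: p is T, Box Box not p is F. ✗
u: p is T, Box Box not p is F. ✗
v: p is T, Box Box not p is T. ✓
w: p is F, Box Box not p is F. ✗
x: p is F, Box Box not p is T. ✗
y: p is T, Box Box not p is T. ✓
z: p is F, Box Box not p is T. ✗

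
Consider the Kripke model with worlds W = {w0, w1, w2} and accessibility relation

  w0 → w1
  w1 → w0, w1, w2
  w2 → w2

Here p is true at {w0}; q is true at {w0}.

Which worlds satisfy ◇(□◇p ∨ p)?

w0: successors {w1}; □◇p ∨ p there: w1:F. ✗
w1: successors {w0, w1, w2}; □◇p ∨ p there: w0:T, w1:F, w2:F. ✓
w2: successors {w2}; □◇p ∨ p there: w2:F. ✗

{w1}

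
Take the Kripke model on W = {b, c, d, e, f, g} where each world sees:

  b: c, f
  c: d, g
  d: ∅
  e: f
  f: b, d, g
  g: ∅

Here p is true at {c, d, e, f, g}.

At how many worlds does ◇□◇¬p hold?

b: successors {c, f}; □◇¬p there: c:F, f:F. ✗
c: successors {d, g}; □◇¬p there: d:T, g:T. ✓
d: no successors, so ◇□◇¬p fails. ✗
e: successors {f}; □◇¬p there: f:F. ✗
f: successors {b, d, g}; □◇¬p there: b:F, d:T, g:T. ✓
g: no successors, so ◇□◇¬p fails. ✗
Satisfying worlds: {c, f}.

2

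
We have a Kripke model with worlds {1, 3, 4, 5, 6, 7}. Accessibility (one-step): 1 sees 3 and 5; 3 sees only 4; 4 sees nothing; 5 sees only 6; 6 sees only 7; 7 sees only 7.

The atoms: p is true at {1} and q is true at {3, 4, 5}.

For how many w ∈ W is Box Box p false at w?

4

1: successors {3, 5}; Box p there: 3:F, 5:F. ✗
3: successors {4}; Box p there: 4:T. ✓
4: no successors, so Box Box p holds vacuously. ✓
5: successors {6}; Box p there: 6:F. ✗
6: successors {7}; Box p there: 7:F. ✗
7: successors {7}; Box p there: 7:F. ✗
Satisfying worlds: {3, 4}.
So Box Box p fails at the other 4 worlds.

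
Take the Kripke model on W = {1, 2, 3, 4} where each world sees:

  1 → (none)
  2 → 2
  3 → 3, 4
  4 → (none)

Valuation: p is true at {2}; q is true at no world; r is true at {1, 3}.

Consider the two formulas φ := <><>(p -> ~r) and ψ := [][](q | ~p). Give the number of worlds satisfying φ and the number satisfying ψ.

2 and 3

For <><>(p -> ~r):
1: no successors, so <><>(p -> ~r) fails. ✗
2: successors {2}; <>(p -> ~r) there: 2:T. ✓
3: successors {3, 4}; <>(p -> ~r) there: 3:T, 4:F. ✓
4: no successors, so <><>(p -> ~r) fails. ✗
— 2 worlds.
For [][](q | ~p):
1: no successors, so [][](q | ~p) holds vacuously. ✓
2: successors {2}; [](q | ~p) there: 2:F. ✗
3: successors {3, 4}; [](q | ~p) there: 3:T, 4:T. ✓
4: no successors, so [][](q | ~p) holds vacuously. ✓
— 3 worlds.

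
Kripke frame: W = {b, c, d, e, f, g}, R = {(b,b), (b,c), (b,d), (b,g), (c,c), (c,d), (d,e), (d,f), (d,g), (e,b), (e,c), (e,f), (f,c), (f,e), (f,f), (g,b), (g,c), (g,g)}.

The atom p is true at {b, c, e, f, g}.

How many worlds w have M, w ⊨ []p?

4

b: successors {b, c, d, g}; p there: b:T, c:T, d:F, g:T. ✗
c: successors {c, d}; p there: c:T, d:F. ✗
d: successors {e, f, g}; p there: e:T, f:T, g:T. ✓
e: successors {b, c, f}; p there: b:T, c:T, f:T. ✓
f: successors {c, e, f}; p there: c:T, e:T, f:T. ✓
g: successors {b, c, g}; p there: b:T, c:T, g:T. ✓
Satisfying worlds: {d, e, f, g}.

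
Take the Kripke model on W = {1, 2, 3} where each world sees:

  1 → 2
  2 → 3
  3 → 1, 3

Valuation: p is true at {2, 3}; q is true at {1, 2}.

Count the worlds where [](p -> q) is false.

1: successors {2}; p -> q there: 2:T. ✓
2: successors {3}; p -> q there: 3:F. ✗
3: successors {1, 3}; p -> q there: 1:T, 3:F. ✗
Satisfying worlds: {1}.
So [](p -> q) fails at the other 2 worlds.

2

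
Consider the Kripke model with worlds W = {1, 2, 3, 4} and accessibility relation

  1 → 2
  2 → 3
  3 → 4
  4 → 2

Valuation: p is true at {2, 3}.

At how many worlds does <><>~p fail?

3

1: successors {2}; <>~p there: 2:F. ✗
2: successors {3}; <>~p there: 3:T. ✓
3: successors {4}; <>~p there: 4:F. ✗
4: successors {2}; <>~p there: 2:F. ✗
Satisfying worlds: {2}.
So <><>~p fails at the other 3 worlds.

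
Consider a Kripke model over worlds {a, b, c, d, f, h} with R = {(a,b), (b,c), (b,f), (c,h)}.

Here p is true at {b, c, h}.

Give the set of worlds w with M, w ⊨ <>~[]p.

{a}

a: successors {b}; ~[]p there: b:T. ✓
b: successors {c, f}; ~[]p there: c:F, f:F. ✗
c: successors {h}; ~[]p there: h:F. ✗
d: no successors, so <>~[]p fails. ✗
f: no successors, so <>~[]p fails. ✗
h: no successors, so <>~[]p fails. ✗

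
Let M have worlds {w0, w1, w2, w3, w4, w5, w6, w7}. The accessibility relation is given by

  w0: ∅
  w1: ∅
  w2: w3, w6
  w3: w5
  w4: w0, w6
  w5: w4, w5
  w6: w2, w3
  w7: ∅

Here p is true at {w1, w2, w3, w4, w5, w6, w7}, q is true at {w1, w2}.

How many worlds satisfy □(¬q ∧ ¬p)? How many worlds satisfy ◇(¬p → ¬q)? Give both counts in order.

For □(¬q ∧ ¬p):
w0: no successors, so □(¬q ∧ ¬p) holds vacuously. ✓
w1: no successors, so □(¬q ∧ ¬p) holds vacuously. ✓
w2: successors {w3, w6}; ¬q ∧ ¬p there: w3:F, w6:F. ✗
w3: successors {w5}; ¬q ∧ ¬p there: w5:F. ✗
w4: successors {w0, w6}; ¬q ∧ ¬p there: w0:T, w6:F. ✗
w5: successors {w4, w5}; ¬q ∧ ¬p there: w4:F, w5:F. ✗
w6: successors {w2, w3}; ¬q ∧ ¬p there: w2:F, w3:F. ✗
w7: no successors, so □(¬q ∧ ¬p) holds vacuously. ✓
— 3 worlds.
For ◇(¬p → ¬q):
w0: no successors, so ◇(¬p → ¬q) fails. ✗
w1: no successors, so ◇(¬p → ¬q) fails. ✗
w2: successors {w3, w6}; ¬p → ¬q there: w3:T, w6:T. ✓
w3: successors {w5}; ¬p → ¬q there: w5:T. ✓
w4: successors {w0, w6}; ¬p → ¬q there: w0:T, w6:T. ✓
w5: successors {w4, w5}; ¬p → ¬q there: w4:T, w5:T. ✓
w6: successors {w2, w3}; ¬p → ¬q there: w2:T, w3:T. ✓
w7: no successors, so ◇(¬p → ¬q) fails. ✗
— 5 worlds.

3 and 5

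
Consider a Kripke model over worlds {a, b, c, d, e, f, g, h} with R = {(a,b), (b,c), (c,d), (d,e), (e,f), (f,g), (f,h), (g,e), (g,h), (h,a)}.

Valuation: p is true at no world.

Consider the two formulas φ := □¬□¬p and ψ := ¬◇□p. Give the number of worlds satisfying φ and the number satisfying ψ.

For □¬□¬p:
a: successors {b}; ¬□¬p there: b:F. ✗
b: successors {c}; ¬□¬p there: c:F. ✗
c: successors {d}; ¬□¬p there: d:F. ✗
d: successors {e}; ¬□¬p there: e:F. ✗
e: successors {f}; ¬□¬p there: f:F. ✗
f: successors {g, h}; ¬□¬p there: g:F, h:F. ✗
g: successors {e, h}; ¬□¬p there: e:F, h:F. ✗
h: successors {a}; ¬□¬p there: a:F. ✗
— 0 worlds.
For ¬◇□p:
a: ◇□p is F. ✓
b: ◇□p is F. ✓
c: ◇□p is F. ✓
d: ◇□p is F. ✓
e: ◇□p is F. ✓
f: ◇□p is F. ✓
g: ◇□p is F. ✓
h: ◇□p is F. ✓
— 8 worlds.

0 and 8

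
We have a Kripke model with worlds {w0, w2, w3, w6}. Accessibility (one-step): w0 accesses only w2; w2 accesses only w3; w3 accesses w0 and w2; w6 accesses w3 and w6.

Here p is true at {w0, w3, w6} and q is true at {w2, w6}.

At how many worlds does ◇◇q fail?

1

w0: successors {w2}; ◇q there: w2:F. ✗
w2: successors {w3}; ◇q there: w3:T. ✓
w3: successors {w0, w2}; ◇q there: w0:T, w2:F. ✓
w6: successors {w3, w6}; ◇q there: w3:T, w6:T. ✓
Satisfying worlds: {w2, w3, w6}.
So ◇◇q fails at the other 1 world.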